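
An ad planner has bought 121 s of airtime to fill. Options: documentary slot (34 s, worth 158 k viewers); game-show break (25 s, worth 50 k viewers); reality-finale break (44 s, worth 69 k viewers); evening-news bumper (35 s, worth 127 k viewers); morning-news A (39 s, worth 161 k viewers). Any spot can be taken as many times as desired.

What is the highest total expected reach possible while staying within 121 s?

483

Ranking by ratio (expected reach/s): documentary slot 4.65, morning-news A 4.13, evening-news bumper 3.63.
The ratio heuristic lands on 3×documentary slot (474) but leaves 19 s idle.
Replace 3×documentary slot with 3×morning-news A: the trade gains 9 net, giving 483 at 117 s.
The spare 4 s is too small for any remaining spot, and no exchange beats 483.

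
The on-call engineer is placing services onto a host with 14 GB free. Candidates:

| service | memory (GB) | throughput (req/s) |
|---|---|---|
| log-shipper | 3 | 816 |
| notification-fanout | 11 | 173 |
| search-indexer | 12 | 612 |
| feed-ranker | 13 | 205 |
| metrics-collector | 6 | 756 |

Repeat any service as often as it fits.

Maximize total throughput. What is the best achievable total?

Taking 4×log-shipper: 12 GB used, 3264 in throughput.
Every other selection either busts 14 GB or fails to beat 3264.

3264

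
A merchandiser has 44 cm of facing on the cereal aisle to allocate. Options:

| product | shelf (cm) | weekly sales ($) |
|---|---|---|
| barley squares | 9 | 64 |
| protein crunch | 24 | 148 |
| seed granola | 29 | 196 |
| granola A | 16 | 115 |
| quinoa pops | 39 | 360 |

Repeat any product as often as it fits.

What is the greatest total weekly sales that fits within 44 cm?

360

Density check — quinoa pops 9.23, granola A 7.19, barley squares 7.11, seed granola 6.76 are the best per cm.
The ratio ordering already packs tightly: quinoa pops, 39 cm, 360.
That's the maximum — no swap from here does better than 360.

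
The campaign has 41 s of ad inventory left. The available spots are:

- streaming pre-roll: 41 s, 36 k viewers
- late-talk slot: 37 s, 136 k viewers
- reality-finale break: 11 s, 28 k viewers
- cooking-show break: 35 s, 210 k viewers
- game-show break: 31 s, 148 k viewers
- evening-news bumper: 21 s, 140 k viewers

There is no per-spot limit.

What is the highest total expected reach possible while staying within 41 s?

210

The ratio heuristic lands on reality-finale break + evening-news bumper (168) but leaves 9 s idle.
The 32 s tied up in reality-finale break and evening-news bumper is better spent on cooking-show break — total rises to 210 (35 s).
The spare 6 s is too small for any remaining spot, and no exchange beats 210.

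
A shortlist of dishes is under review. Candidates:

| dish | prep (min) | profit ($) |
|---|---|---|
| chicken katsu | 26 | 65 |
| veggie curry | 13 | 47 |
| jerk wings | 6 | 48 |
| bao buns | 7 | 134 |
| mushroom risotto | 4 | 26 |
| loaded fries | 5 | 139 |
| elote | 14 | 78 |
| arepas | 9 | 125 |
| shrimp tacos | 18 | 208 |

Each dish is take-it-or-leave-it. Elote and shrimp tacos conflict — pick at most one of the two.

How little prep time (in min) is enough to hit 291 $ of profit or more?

16

Need the lightest bundle worth ≥ 291.
Taking bao buns + mushroom risotto + loaded fries gives 299 (≥ 291) for 16 min.
Any bundle with less than 16 min falls short of 291.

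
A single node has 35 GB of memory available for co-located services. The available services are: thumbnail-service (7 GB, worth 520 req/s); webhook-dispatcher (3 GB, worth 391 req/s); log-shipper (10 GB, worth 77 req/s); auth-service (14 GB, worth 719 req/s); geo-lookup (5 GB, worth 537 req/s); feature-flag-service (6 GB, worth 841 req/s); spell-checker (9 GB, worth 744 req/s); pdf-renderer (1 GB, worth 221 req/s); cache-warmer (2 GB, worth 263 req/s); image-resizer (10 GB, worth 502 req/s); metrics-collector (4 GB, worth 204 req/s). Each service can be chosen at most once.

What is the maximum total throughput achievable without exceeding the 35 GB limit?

3517

The ratio ordering already packs tightly: thumbnail-service + webhook-dispatcher + geo-lookup + feature-flag-service + spell-checker + pdf-renderer + cache-warmer, 33 GB, 3517.
Runner-up thumbnail-service + webhook-dispatcher + geo-lookup + feature-flag-service + spell-checker + pdf-renderer + metrics-collector tops out at 3458.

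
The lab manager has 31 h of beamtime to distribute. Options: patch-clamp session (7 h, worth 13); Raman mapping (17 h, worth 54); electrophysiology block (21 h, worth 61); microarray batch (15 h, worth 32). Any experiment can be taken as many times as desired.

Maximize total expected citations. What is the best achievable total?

80

Taking 2×patch-clamp session + Raman mapping: 31 h used, 80 in expected citations.
No other feasible combination exceeds 80.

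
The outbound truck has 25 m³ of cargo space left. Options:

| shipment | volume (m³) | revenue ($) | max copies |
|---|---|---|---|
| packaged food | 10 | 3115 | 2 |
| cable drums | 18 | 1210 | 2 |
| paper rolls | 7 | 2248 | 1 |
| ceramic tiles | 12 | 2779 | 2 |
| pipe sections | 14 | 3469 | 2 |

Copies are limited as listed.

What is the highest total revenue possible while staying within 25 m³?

By revenue per m³: paper rolls 321.14, packaged food 311.50, pipe sections 247.79, ceramic tiles 231.58 lead.
Greedy by ratio would take packaged food + paper rolls: 17 m³ used, total 5363.
The 7 m³ tied up in paper rolls is better spent on pipe sections — total rises to 6584 (24 m³).
That's the maximum — no swap from here does better than 6584.

6584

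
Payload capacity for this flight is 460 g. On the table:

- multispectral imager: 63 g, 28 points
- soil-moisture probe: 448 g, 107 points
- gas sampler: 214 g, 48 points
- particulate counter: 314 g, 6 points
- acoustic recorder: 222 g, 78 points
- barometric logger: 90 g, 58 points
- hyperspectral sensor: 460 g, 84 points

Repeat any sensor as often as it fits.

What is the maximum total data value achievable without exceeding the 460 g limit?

The ratio ordering already packs tightly: 5×barometric logger, 450 g, 290.

290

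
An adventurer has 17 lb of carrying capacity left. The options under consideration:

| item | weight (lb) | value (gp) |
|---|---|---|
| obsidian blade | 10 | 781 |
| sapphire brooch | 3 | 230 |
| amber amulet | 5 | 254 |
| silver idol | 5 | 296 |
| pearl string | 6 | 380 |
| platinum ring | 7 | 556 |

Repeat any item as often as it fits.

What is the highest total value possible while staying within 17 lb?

1342

The ratio ordering already packs tightly: sapphire brooch + 2×platinum ring, 17 lb, 1342.
Every other selection either busts 17 lb or fails to beat 1342.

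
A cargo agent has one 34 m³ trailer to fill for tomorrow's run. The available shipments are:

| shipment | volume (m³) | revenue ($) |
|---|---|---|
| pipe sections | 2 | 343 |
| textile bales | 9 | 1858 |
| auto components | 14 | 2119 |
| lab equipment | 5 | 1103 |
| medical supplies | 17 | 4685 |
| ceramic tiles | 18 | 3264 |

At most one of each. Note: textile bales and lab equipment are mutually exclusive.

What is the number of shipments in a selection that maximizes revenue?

3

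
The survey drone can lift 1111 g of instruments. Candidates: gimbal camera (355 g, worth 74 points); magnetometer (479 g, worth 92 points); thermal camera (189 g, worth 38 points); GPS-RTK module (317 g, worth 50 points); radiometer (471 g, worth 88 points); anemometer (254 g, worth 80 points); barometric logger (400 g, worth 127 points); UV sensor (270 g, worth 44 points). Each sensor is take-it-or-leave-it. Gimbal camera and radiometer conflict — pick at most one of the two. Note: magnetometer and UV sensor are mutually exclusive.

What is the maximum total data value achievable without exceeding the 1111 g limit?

281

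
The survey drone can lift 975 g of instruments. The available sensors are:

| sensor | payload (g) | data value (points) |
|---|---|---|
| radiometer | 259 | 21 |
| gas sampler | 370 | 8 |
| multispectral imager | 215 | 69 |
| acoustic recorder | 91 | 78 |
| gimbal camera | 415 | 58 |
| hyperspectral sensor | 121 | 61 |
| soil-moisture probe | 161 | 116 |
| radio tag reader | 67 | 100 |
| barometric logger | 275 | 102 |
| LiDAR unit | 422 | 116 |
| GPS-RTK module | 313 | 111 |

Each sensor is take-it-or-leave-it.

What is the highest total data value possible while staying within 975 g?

Greedy by ratio would take multispectral imager + acoustic recorder + hyperspectral sensor + soil-moisture probe + radio tag reader + barometric logger: 930 g used, total 526.
Dropping barometric logger frees 275 g; slotting in GPS-RTK module (313 g) lifts the total to 535 at 968 g.
Runner-up multispectral imager + acoustic recorder + hyperspectral sensor + soil-moisture probe + radio tag reader + barometric logger tops out at 526.

535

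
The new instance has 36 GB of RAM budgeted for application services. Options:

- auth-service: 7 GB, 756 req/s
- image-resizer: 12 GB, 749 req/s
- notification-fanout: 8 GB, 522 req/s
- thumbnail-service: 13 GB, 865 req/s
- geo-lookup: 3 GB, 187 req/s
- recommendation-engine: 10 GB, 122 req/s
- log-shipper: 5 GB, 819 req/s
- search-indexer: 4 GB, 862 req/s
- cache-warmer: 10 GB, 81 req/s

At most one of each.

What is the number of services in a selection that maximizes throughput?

5

The maximum throughput within 36 GB is 3708.
One optimal bundle: auth-service + image-resizer + notification-fanout + log-shipper + search-indexer (36 GB).
Every optimal selection uses 5 services.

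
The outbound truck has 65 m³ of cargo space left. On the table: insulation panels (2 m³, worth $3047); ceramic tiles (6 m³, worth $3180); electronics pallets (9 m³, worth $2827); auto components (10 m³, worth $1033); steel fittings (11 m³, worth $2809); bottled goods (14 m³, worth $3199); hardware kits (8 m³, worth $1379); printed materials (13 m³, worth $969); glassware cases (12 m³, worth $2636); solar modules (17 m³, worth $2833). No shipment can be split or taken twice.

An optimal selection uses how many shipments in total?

Best achievable revenue is 19077.
For example insulation panels + ceramic tiles + electronics pallets + steel fittings + bottled goods + hardware kits + glassware cases achieves it, using 62 m³.
Every optimal selection uses 7 shipments.

7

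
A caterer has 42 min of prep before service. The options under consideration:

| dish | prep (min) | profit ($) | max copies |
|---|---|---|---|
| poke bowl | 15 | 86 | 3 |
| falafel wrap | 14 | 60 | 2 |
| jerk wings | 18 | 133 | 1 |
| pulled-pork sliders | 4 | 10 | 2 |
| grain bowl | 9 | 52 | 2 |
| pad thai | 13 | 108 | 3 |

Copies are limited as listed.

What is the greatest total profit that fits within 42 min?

Best packing: 3×pad thai — 39 min, 324 total.
No other feasible combination exceeds 324.

324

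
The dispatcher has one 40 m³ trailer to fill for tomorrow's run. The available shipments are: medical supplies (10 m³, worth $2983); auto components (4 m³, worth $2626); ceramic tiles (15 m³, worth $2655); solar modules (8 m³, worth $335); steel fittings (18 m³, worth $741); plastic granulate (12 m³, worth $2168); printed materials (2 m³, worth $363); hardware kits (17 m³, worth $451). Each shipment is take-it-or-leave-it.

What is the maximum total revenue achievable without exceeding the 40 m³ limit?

8962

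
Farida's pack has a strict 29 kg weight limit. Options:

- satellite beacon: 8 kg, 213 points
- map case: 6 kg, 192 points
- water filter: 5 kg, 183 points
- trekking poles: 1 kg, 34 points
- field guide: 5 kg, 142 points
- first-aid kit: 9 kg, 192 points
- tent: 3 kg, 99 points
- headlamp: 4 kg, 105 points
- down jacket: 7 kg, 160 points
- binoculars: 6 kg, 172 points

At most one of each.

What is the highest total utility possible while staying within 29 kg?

893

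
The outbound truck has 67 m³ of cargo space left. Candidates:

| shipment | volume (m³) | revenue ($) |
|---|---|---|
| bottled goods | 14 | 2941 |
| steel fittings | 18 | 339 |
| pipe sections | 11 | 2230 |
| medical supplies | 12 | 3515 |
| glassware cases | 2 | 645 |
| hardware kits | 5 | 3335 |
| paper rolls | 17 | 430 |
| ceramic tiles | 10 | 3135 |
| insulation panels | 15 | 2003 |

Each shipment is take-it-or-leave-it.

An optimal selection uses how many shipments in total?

The maximum revenue within 67 m³ is 17159.
One optimal bundle: bottled goods + pipe sections + medical supplies + hardware kits + ceramic tiles + insulation panels (67 m³).
All optima have 6 shipments.

6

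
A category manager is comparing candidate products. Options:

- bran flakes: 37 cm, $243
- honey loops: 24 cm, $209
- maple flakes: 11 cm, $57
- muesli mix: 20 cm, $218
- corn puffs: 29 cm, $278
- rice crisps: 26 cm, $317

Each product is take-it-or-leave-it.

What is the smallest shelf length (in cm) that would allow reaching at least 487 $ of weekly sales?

46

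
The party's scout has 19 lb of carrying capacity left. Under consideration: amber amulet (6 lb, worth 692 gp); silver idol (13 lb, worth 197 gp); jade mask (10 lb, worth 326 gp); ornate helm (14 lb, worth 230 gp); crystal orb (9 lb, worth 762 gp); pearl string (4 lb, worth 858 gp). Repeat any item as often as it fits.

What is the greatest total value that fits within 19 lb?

3432

The ratio ordering already packs tightly: 4×pearl string, 16 lb, 3432.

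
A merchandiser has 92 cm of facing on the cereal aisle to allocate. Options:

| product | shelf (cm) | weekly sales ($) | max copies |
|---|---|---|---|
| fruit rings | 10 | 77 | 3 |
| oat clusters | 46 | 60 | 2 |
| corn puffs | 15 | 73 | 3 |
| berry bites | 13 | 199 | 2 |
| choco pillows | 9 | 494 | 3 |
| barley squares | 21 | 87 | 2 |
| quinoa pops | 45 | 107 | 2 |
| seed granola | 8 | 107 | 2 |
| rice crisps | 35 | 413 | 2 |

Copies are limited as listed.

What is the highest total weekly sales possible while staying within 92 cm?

2308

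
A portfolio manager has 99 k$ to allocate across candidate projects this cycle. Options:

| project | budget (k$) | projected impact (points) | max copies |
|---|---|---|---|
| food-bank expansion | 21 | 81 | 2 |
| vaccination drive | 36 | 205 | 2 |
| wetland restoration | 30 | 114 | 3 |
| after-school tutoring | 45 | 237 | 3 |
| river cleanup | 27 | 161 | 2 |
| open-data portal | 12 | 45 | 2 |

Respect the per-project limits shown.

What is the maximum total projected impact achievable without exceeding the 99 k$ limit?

Ranking by ratio (projected impact/k$): river cleanup 5.96, vaccination drive 5.69, after-school tutoring 5.27, food-bank expansion 3.86.
Greedy by ratio would take vaccination drive + 2×river cleanup: 90 k$ used, total 527.
Replace river cleanup with vaccination drive: the trade gains 44 net, giving 571 at 99 k$.
That's the maximum — no swap from here does better than 571.

571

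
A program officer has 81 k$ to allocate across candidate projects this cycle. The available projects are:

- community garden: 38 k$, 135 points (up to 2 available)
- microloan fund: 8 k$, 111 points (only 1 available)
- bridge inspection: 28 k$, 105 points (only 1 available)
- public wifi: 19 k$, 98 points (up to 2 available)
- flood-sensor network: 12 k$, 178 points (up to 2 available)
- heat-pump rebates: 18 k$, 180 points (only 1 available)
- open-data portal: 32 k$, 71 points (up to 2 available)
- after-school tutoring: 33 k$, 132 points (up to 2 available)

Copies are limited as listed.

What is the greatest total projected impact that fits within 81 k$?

Ranking by ratio (projected impact/k$): flood-sensor network 14.83, microloan fund 13.88, heat-pump rebates 10.00.
Taking the top-ratio projects first gives microloan fund + public wifi + 2×flood-sensor network + heat-pump rebates for 745 (69 k$).
Dropping public wifi frees 19 k$; slotting in bridge inspection (28 k$) lifts the total to 752 at 78 k$.
No other feasible combination exceeds 752.

752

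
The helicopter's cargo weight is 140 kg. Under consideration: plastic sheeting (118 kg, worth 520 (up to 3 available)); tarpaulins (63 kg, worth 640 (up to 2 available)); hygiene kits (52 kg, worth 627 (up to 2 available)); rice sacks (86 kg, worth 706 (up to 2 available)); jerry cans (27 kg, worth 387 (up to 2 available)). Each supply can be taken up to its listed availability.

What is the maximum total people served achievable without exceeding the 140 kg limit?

1641

By people served per kg: jerry cans 14.33, hygiene kits 12.06, tarpaulins 10.16 lead.
A density-first pass picks hygiene kits + 2×jerry cans — 1401 at 106 kg.
The 27 kg tied up in jerry cans is better spent on hygiene kits — total rises to 1641 (131 kg).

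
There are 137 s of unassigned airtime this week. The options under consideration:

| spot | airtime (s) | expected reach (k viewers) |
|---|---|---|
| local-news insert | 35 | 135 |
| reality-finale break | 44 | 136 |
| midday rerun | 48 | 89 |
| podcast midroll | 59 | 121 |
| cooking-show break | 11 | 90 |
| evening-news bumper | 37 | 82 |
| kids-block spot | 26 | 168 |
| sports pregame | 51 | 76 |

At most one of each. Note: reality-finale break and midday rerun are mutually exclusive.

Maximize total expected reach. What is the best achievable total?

529

Taking local-news insert + reality-finale break + cooking-show break + kids-block spot: 116 s used, 529 in expected reach.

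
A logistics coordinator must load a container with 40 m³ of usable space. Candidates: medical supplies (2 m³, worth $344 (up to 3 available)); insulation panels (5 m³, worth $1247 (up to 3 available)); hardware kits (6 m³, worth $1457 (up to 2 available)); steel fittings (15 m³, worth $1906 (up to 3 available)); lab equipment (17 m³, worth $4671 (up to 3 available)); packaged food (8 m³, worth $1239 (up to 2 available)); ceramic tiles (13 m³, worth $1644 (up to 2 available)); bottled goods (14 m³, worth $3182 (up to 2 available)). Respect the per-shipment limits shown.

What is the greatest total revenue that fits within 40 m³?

10799

Filling by ratio: insulation panels + 2×lab equipment for 10589, with 1 m³ left unused.
The 5 m³ tied up in insulation panels is better spent on hardware kits — total rises to 10799 (40 m³).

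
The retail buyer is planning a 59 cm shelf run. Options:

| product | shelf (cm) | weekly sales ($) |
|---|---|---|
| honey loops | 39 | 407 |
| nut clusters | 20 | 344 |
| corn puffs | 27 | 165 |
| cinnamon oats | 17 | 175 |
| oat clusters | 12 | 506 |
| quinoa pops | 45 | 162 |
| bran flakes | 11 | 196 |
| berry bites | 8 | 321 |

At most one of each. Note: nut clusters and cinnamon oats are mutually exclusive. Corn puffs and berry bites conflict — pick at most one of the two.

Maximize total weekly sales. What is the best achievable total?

1367

The ratio ordering already packs tightly: nut clusters + oat clusters + bran flakes + berry bites, 51 cm, 1367.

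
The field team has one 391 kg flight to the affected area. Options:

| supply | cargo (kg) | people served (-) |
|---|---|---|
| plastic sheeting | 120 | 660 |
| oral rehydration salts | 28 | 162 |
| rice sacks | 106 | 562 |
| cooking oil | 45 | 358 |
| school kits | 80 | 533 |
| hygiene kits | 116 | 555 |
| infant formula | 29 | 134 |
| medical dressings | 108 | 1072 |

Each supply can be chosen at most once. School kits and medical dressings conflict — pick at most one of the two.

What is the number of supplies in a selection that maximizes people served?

4

Optimal total is 2652.
plastic sheeting + rice sacks + cooking oil + medical dressings hits 2652 at 379 kg.
Every optimal selection uses 4 supplies.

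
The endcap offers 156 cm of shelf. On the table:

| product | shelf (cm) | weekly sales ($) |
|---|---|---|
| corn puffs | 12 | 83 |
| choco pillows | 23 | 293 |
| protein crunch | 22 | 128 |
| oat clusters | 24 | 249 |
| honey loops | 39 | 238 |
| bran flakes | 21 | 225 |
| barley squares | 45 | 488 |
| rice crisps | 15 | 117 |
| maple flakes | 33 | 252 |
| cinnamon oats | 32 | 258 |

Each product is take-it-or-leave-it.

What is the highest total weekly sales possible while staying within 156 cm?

The ratio heuristic lands on choco pillows + oat clusters + bran flakes + barley squares + cinnamon oats (1513) but leaves 11 cm idle.
Dropping oat clusters frees 24 cm; slotting in maple flakes (33 cm) lifts the total to 1516 at 154 cm.
That's the maximum — no swap from here does better than 1516.

1516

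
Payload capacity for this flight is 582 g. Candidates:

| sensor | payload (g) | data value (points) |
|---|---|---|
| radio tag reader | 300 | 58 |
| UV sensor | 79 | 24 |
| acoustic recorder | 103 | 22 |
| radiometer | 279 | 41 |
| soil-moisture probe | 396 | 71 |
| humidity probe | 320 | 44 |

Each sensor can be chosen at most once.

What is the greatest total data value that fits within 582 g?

117

The ratio heuristic lands on radio tag reader + UV sensor + acoustic recorder (104) but leaves 100 g idle.
Replace radio tag reader with soil-moisture probe: the trade gains 13 net, giving 117 at 578 g.
No other feasible combination exceeds 117.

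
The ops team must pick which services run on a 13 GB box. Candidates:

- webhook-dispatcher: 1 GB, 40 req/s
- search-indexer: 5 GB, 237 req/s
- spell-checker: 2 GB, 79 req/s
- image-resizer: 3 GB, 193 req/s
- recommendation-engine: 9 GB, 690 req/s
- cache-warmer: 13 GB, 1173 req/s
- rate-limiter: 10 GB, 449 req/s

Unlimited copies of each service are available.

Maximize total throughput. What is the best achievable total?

Taking cache-warmer: 13 GB used, 1173 in throughput.
No other feasible combination exceeds 1173.

1173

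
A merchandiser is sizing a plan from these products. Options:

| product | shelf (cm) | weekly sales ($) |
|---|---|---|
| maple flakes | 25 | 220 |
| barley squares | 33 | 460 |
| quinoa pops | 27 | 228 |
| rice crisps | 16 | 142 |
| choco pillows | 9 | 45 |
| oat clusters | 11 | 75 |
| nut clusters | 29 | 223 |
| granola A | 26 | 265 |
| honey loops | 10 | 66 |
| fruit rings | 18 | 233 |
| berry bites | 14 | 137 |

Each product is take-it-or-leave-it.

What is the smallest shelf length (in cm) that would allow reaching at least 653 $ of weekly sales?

Look for the lowest-shelf combination reaching 653.
Taking barley squares + fruit rings gives 693 (≥ 653) for 51 cm.
Below 51 cm the best achievable stays under 653.

51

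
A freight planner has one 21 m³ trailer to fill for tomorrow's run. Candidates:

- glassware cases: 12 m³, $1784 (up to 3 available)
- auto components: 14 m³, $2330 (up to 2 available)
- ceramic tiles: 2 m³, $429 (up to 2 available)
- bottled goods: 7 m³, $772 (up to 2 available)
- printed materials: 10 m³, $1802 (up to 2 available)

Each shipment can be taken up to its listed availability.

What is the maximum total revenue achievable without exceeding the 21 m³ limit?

By revenue per m³: ceramic tiles 214.50, printed materials 180.20, auto components 166.43 lead.
A density-first pass picks 2×ceramic tiles + bottled goods + printed materials — 3432 at 21 m³.
Replace 2×ceramic tiles and bottled goods with printed materials: the trade gains 172 net, giving 3604 at 20 m³.

3604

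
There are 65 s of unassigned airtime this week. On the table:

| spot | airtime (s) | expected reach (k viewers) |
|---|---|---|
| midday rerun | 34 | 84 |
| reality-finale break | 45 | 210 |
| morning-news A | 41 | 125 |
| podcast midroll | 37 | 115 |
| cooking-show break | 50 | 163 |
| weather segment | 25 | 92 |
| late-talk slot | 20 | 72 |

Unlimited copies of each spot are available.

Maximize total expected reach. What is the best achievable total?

282

The ratio ordering already packs tightly: reality-finale break + late-talk slot, 65 s, 282.
Every other selection either busts 65 s or fails to beat 282.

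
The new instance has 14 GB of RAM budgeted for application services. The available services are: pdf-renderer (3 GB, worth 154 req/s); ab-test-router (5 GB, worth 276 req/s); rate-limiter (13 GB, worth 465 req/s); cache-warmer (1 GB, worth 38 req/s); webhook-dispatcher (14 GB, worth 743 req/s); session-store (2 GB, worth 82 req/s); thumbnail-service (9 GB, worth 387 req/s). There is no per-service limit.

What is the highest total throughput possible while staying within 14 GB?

744

By throughput per GB: ab-test-router 55.20, webhook-dispatcher 53.07, pdf-renderer 51.33 lead.
Taking pdf-renderer + 2×ab-test-router + cache-warmer: 14 GB used, 744 in throughput.
That's the maximum — no swap from here does better than 744.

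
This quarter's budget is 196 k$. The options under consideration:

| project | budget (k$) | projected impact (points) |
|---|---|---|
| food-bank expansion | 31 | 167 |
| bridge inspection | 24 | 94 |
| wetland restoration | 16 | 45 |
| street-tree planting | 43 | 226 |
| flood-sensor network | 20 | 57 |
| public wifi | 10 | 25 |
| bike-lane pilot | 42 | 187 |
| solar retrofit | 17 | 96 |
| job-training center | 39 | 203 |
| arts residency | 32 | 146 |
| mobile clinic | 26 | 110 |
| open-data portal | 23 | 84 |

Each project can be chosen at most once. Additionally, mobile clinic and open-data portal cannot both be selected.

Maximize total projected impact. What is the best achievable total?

The ratio heuristic lands on food-bank expansion + street-tree planting + solar retrofit + job-training center + arts residency + mobile clinic (948) but leaves 8 k$ idle.
The 58 k$ tied up in arts residency and mobile clinic is better spent on bridge inspection + bike-lane pilot — total rises to 973 (196 k$).
Runner-up food-bank expansion + street-tree planting + bike-lane pilot + solar retrofit + job-training center + open-data portal tops out at 963.

973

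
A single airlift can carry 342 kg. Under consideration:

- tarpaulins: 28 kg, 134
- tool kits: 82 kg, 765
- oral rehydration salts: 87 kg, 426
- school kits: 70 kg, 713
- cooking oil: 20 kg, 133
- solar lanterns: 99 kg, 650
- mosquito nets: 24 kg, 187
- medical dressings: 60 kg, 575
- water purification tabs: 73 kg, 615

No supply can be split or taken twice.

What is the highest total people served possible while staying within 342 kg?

2989

By people served per kg: school kits 10.19, medical dressings 9.58, tool kits 9.33 lead.
Filling by ratio: tool kits + school kits + cooking oil + mosquito nets + medical dressings + water purification tabs for 2988, with 13 kg left unused.
The 20 kg tied up in cooking oil is better spent on tarpaulins — total rises to 2989 (337 kg).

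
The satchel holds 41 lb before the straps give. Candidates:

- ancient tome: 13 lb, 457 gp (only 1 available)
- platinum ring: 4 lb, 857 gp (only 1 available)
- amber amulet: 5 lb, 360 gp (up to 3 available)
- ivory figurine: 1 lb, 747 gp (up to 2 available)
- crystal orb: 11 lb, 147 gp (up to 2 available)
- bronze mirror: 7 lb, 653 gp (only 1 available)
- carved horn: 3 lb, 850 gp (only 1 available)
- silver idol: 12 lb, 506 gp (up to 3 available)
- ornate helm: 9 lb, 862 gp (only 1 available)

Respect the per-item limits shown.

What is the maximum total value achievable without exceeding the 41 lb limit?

Platinum ring + 3×amber amulet + 2×ivory figurine + bronze mirror + carved horn + ornate helm uses 40 of the 41 lb and totals 5796.
Every other selection either busts 41 lb or exceeds an availability limit or fails to beat 5796.

5796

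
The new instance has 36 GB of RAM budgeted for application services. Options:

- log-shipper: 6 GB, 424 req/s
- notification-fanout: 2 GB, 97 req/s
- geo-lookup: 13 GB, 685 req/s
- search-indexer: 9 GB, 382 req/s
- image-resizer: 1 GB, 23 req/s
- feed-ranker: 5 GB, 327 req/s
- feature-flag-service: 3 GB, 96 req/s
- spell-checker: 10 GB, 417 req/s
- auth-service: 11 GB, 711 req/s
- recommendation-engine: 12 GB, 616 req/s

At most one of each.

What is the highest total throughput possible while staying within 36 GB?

2175

By throughput per GB: log-shipper 70.67, feed-ranker 65.40, auth-service 64.64, geo-lookup 52.69 lead.
Greedy by ratio would take log-shipper + geo-lookup + image-resizer + feed-ranker + auth-service: 36 GB used, total 2170.
Replace geo-lookup and image-resizer with notification-fanout + recommendation-engine: the trade gains 5 net, giving 2175 at 36 GB.
The closest alternative, log-shipper + geo-lookup + image-resizer + feed-ranker + auth-service, reaches only 2170.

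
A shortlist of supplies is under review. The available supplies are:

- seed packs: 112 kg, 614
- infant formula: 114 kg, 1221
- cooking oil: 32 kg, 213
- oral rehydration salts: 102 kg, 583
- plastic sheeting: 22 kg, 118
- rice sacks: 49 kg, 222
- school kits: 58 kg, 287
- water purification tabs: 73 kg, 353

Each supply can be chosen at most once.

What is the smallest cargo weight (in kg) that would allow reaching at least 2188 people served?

296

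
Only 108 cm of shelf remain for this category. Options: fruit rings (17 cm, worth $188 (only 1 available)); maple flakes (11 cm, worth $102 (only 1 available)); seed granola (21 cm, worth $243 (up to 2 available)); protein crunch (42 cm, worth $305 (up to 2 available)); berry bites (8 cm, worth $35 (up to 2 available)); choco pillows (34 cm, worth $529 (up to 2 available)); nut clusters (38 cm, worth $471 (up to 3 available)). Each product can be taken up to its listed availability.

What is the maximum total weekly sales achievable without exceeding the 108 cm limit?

1529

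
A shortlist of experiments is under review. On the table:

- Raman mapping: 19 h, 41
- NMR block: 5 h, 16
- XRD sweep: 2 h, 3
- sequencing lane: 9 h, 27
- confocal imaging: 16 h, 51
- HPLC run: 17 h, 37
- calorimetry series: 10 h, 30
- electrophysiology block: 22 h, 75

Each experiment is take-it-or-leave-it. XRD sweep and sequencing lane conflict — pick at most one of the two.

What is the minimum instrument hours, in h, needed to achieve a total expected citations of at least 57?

Minimise h subject to total expected citations ≥ 57.
Taking sequencing lane + calorimetry series gives 57 (≥ 57) for 19 h.
No combination under 19 h hits 57.

19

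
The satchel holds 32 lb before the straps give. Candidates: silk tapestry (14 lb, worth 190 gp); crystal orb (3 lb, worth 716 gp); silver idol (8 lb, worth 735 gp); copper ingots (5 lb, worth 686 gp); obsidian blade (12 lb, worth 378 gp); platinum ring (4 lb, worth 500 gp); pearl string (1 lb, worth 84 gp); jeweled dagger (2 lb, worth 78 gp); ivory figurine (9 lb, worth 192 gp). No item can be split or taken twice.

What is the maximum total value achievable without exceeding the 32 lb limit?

Greedy by ratio would take crystal orb + silver idol + copper ingots + platinum ring + pearl string + jeweled dagger + ivory figurine: 32 lb used, total 2991.
The 12 lb tied up in pearl string and jeweled dagger and ivory figurine is better spent on obsidian blade — total rises to 3015 (32 lb).

3015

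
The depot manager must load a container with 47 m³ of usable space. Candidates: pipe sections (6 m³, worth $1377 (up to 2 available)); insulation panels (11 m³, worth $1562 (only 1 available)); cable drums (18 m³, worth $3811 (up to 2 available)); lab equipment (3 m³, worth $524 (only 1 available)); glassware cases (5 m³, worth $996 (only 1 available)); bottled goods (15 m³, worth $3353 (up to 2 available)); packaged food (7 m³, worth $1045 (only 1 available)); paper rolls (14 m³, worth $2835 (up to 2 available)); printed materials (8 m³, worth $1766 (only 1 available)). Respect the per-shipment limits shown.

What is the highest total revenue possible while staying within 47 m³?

10456

The ratio ordering already packs tightly: 2×pipe sections + glassware cases + 2×bottled goods, 47 m³, 10456.
Every other selection either busts 47 m³ or exceeds an availability limit or fails to beat 10456.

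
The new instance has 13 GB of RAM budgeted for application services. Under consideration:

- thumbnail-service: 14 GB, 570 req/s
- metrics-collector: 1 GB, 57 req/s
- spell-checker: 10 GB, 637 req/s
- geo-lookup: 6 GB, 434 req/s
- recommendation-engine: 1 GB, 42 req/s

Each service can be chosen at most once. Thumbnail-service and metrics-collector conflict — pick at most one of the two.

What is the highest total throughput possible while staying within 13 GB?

736

The ratio heuristic lands on metrics-collector + geo-lookup + recommendation-engine (533) but leaves 5 GB idle.
Replace geo-lookup with spell-checker: the trade gains 203 net, giving 736 at 12 GB.
Runner-up metrics-collector + spell-checker tops out at 694.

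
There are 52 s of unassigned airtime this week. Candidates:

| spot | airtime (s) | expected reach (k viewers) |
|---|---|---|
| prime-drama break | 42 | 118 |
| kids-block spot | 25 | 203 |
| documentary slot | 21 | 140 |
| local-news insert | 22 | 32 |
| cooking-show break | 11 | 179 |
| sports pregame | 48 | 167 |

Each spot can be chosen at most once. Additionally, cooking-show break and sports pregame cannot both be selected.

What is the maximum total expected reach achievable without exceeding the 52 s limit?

382

Ranking by ratio (expected reach/s): cooking-show break 16.27, kids-block spot 8.12, documentary slot 6.67.
Kids-block spot + cooking-show break uses 36 of the 52 s and totals 382.
Every other selection either busts 52 s or breaks a pairing rule or fails to beat 382.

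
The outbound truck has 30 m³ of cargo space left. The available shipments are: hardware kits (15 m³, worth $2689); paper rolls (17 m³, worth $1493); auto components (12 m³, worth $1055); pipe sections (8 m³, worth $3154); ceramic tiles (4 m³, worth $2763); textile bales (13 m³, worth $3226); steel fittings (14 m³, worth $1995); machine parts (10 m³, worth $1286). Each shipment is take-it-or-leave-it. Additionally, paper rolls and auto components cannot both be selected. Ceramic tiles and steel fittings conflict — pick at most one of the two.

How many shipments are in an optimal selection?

3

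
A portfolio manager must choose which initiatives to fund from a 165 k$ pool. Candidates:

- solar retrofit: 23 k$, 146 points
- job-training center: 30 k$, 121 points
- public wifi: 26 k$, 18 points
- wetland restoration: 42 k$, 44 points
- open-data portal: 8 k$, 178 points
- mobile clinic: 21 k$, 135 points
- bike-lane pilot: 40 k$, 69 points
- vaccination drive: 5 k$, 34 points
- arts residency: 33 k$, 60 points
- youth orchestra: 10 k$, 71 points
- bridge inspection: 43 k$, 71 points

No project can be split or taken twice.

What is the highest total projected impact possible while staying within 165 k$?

780

Ranking by ratio (projected impact/k$): open-data portal 22.25, youth orchestra 7.10, vaccination drive 6.80.
Filling by ratio: solar retrofit + job-training center + public wifi + open-data portal + mobile clinic + vaccination drive + arts residency + youth orchestra for 763, with 9 k$ left unused.
Replace public wifi and vaccination drive with bike-lane pilot: the trade gains 17 net, giving 780 at 165 k$.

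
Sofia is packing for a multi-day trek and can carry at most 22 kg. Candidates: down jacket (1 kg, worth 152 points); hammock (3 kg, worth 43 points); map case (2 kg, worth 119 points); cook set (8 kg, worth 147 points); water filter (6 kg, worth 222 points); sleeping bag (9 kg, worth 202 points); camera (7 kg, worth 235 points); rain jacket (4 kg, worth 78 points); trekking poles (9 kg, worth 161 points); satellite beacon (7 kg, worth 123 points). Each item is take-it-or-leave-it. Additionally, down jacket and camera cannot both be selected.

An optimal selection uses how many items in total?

Optimal total is 773.
For example down jacket + map case + water filter + sleeping bag + rain jacket achieves it, using 22 kg.
All optima have 5 items.

5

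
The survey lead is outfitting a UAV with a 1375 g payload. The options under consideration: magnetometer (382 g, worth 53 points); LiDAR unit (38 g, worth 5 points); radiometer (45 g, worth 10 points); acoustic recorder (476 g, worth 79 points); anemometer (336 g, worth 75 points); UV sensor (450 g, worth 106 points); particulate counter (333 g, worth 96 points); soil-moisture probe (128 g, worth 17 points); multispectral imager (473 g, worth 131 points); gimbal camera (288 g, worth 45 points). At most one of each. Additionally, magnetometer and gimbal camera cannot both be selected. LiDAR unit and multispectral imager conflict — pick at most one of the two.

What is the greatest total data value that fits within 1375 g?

By data value per g: particulate counter 0.29, multispectral imager 0.28, UV sensor 0.24, anemometer 0.22 lead.
Best packing: radiometer + UV sensor + particulate counter + multispectral imager — 1301 g, 343 total.
No other feasible combination exceeds 343.

343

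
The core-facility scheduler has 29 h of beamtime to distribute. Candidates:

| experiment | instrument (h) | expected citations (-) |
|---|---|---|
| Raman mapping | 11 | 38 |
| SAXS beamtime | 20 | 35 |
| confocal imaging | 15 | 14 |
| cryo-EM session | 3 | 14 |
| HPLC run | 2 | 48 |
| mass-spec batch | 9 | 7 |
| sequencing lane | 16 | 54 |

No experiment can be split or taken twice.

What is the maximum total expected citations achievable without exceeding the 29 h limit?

140

Taking the top-ratio experiments first gives Raman mapping + cryo-EM session + HPLC run + mass-spec batch for 107 (25 h).
Dropping cryo-EM session and mass-spec batch frees 12 h; slotting in sequencing lane (16 h) lifts the total to 140 at 29 h.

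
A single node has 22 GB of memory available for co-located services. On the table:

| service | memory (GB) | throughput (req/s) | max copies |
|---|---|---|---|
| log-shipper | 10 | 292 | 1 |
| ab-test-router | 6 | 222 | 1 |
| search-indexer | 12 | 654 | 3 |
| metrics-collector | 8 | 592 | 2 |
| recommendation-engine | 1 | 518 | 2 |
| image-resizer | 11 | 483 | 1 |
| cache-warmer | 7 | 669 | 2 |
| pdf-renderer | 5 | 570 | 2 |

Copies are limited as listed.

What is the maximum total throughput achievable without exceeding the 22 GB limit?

2944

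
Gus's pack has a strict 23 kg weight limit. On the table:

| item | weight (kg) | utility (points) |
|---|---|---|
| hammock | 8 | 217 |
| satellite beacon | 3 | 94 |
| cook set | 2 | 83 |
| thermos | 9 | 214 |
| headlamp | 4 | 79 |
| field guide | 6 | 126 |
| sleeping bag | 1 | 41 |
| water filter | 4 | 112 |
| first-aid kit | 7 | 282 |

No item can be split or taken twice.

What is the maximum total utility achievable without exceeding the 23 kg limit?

746

Greedy by ratio would take satellite beacon + cook set + field guide + sleeping bag + water filter + first-aid kit: 23 kg used, total 738.
Replace cook set and field guide with hammock: the trade gains 8 net, giving 746 at 23 kg.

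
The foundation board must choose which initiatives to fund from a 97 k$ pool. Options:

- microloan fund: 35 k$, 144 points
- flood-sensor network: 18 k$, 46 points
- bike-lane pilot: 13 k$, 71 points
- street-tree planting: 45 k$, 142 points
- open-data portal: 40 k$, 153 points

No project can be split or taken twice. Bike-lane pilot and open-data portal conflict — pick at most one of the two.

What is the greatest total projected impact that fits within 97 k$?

By projected impact per k$: bike-lane pilot 5.46, microloan fund 4.11, open-data portal 3.83 lead.
Taking microloan fund + bike-lane pilot + street-tree planting: 93 k$ used, 357 in projected impact.
An exhaustive check of the 32 subsets confirms 357.

357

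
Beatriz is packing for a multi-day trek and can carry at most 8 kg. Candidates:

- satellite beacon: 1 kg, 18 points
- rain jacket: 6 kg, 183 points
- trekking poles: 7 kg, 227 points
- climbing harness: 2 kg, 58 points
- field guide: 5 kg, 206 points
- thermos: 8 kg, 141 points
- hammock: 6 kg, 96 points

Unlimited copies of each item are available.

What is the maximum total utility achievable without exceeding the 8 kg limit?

Taking satellite beacon + climbing harness + field guide: 8 kg used, 282 in utility.
Nothing else within 8 kg beats 282.

282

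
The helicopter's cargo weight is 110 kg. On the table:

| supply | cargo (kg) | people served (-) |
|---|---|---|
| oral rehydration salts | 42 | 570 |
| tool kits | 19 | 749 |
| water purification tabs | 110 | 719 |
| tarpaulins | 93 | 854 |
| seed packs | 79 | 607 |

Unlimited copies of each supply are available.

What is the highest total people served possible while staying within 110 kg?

3745

Best packing: 5×tool kits — 95 kg, 3745 total.
No other feasible combination exceeds 3745.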